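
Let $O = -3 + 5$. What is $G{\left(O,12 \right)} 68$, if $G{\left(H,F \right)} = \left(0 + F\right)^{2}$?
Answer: $9792$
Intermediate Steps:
$O = 2$
$G{\left(H,F \right)} = F^{2}$
$G{\left(O,12 \right)} 68 = 12^{2} \cdot 68 = 144 \cdot 68 = 9792$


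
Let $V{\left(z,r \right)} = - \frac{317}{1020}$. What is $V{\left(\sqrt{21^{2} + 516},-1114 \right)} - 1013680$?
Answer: $- \frac{1033953917}{1020} \approx -1.0137 \cdot 10^{6}$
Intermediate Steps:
$V{\left(z,r \right)} = - \frac{317}{1020}$ ($V{\left(z,r \right)} = \left(-317\right) \frac{1}{1020} = - \frac{317}{1020}$)
$V{\left(\sqrt{21^{2} + 516},-1114 \right)} - 1013680 = - \frac{317}{1020} - 1013680 = - \frac{1033953917}{1020}$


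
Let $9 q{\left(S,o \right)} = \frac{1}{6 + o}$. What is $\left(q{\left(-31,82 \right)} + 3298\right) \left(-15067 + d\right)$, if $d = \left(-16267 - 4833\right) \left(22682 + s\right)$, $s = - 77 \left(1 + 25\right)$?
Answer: $- \frac{1139787749176139}{792} \approx -1.4391 \cdot 10^{12}$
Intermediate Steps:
$s = -2002$ ($s = \left(-77\right) 26 = -2002$)
$q{\left(S,o \right)} = \frac{1}{9 \left(6 + o\right)}$
$d = -436348000$ ($d = \left(-16267 - 4833\right) \left(22682 - 2002\right) = \left(-21100\right) 20680 = -436348000$)
$\left(q{\left(-31,82 \right)} + 3298\right) \left(-15067 + d\right) = \left(\frac{1}{9 \left(6 + 82\right)} + 3298\right) \left(-15067 - 436348000\right) = \left(\frac{1}{9 \cdot 88} + 3298\right) \left(-436363067\right) = \left(\frac{1}{9} \cdot \frac{1}{88} + 3298\right) \left(-436363067\right) = \left(\frac{1}{792} + 3298\right) \left(-436363067\right) = \frac{2612017}{792} \left(-436363067\right) = - \frac{1139787749176139}{792}$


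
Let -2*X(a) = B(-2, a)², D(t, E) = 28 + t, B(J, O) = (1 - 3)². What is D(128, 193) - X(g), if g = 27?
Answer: 164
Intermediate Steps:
B(J, O) = 4 (B(J, O) = (-2)² = 4)
X(a) = -8 (X(a) = -½*4² = -½*16 = -8)
D(128, 193) - X(g) = (28 + 128) - 1*(-8) = 156 + 8 = 164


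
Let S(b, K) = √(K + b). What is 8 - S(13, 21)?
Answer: 8 - √34 ≈ 2.1690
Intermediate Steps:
8 - S(13, 21) = 8 - √(21 + 13) = 8 - √34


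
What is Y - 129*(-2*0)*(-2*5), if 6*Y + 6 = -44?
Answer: -25/3 ≈ -8.3333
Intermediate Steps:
Y = -25/3 (Y = -1 + (⅙)*(-44) = -1 - 22/3 = -25/3 ≈ -8.3333)
Y - 129*(-2*0)*(-2*5) = -25/3 - 129*(-2*0)*(-2*5) = -25/3 - 0*(-10) = -25/3 - 129*0 = -25/3 + 0 = -25/3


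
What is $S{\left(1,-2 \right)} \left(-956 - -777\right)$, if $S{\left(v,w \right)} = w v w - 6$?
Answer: $358$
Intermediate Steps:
$S{\left(v,w \right)} = -6 + v w^{2}$ ($S{\left(v,w \right)} = v w w - 6 = v w^{2} - 6 = -6 + v w^{2}$)
$S{\left(1,-2 \right)} \left(-956 - -777\right) = \left(-6 + 1 \left(-2\right)^{2}\right) \left(-956 - -777\right) = \left(-6 + 1 \cdot 4\right) \left(-956 + 777\right) = \left(-6 + 4\right) \left(-179\right) = \left(-2\right) \left(-179\right) = 358$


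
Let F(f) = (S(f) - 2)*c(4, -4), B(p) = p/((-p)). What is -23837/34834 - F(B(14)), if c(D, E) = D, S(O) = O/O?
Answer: 115499/34834 ≈ 3.3157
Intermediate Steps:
S(O) = 1
B(p) = -1 (B(p) = p*(-1/p) = -1)
F(f) = -4 (F(f) = (1 - 2)*4 = -1*4 = -4)
-23837/34834 - F(B(14)) = -23837/34834 - 1*(-4) = -23837*1/34834 + 4 = -23837/34834 + 4 = 115499/34834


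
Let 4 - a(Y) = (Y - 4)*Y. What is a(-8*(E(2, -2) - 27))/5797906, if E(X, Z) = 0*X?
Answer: -22894/2898953 ≈ -0.0078973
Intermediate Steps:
E(X, Z) = 0
a(Y) = 4 - Y*(-4 + Y) (a(Y) = 4 - (Y - 4)*Y = 4 - (-4 + Y)*Y = 4 - Y*(-4 + Y))
a(-8*(E(2, -2) - 27))/5797906 = (4 - (-8*(0 - 27))**2 + 4*(-8*(0 - 27)))/5797906 = (4 - (-8*(-27))**2 + 4*(-8*(-27)))*(1/5797906) = (4 - 1*216**2 + 4*216)*(1/5797906) = (4 - 1*46656 + 864)*(1/5797906) = (4 - 46656 + 864)*(1/5797906) = -45788*1/5797906 = -22894/2898953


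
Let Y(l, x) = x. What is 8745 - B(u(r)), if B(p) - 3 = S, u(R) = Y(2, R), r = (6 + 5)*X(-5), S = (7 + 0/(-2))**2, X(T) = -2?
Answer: 8693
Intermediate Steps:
S = 49 (S = (7 + 0*(-1/2))**2 = (7 + 0)**2 = 7**2 = 49)
r = -22 (r = (6 + 5)*(-2) = 11*(-2) = -22)
u(R) = R
B(p) = 52 (B(p) = 3 + 49 = 52)
8745 - B(u(r)) = 8745 - 1*52 = 8745 - 52 = 8693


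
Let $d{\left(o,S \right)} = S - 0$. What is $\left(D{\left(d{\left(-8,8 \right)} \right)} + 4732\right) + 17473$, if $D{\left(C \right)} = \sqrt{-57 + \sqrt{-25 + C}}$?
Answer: $22205 + \sqrt{-57 + i \sqrt{17}} \approx 22205.0 + 7.5548 i$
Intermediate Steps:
$d{\left(o,S \right)} = S$ ($d{\left(o,S \right)} = S + 0 = S$)
$\left(D{\left(d{\left(-8,8 \right)} \right)} + 4732\right) + 17473 = \left(\sqrt{-57 + \sqrt{-25 + 8}} + 4732\right) + 17473 = \left(\sqrt{-57 + \sqrt{-17}} + 4732\right) + 17473 = \left(\sqrt{-57 + i \sqrt{17}} + 4732\right) + 17473 = \left(4732 + \sqrt{-57 + i \sqrt{17}}\right) + 17473 = 22205 + \sqrt{-57 + i \sqrt{17}}$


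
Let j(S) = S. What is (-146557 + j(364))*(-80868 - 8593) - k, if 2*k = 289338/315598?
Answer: 4127571157390185/315598 ≈ 1.3079e+10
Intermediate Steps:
k = 144669/315598 (k = (289338/315598)/2 = (289338*(1/315598))/2 = (1/2)*(144669/157799) = 144669/315598 ≈ 0.45840)
(-146557 + j(364))*(-80868 - 8593) - k = (-146557 + 364)*(-80868 - 8593) - 1*144669/315598 = -146193*(-89461) - 144669/315598 = 13078571973 - 144669/315598 = 4127571157390185/315598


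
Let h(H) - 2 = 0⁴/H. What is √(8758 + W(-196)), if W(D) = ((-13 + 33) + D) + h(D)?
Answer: 2*√2146 ≈ 92.650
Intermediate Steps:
h(H) = 2 (h(H) = 2 + 0⁴/H = 2 + 0/H = 2 + 0 = 2)
W(D) = 22 + D (W(D) = ((-13 + 33) + D) + 2 = (20 + D) + 2 = 22 + D)
√(8758 + W(-196)) = √(8758 + (22 - 196)) = √(8758 - 174) = √8584 = 2*√2146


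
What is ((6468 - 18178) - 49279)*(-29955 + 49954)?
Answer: -1219719011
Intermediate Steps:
((6468 - 18178) - 49279)*(-29955 + 49954) = (-11710 - 49279)*19999 = -60989*19999 = -1219719011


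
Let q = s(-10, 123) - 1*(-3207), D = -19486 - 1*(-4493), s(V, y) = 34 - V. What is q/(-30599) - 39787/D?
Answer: 106245470/41706437 ≈ 2.5475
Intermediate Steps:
D = -14993 (D = -19486 + 4493 = -14993)
q = 3251 (q = (34 - 1*(-10)) - 1*(-3207) = (34 + 10) + 3207 = 44 + 3207 = 3251)
q/(-30599) - 39787/D = 3251/(-30599) - 39787/(-14993) = 3251*(-1/30599) - 39787*(-1/14993) = -3251/30599 + 3617/1363 = 106245470/41706437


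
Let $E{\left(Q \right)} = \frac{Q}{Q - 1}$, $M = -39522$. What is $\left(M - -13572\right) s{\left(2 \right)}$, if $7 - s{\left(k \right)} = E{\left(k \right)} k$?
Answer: $-77850$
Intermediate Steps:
$E{\left(Q \right)} = \frac{Q}{-1 + Q}$
$s{\left(k \right)} = 7 - \frac{k^{2}}{-1 + k}$ ($s{\left(k \right)} = 7 - \frac{k}{-1 + k} k = 7 - \frac{k^{2}}{-1 + k}$)
$\left(M - -13572\right) s{\left(2 \right)} = \left(-39522 - -13572\right) \frac{-7 - 2^{2} + 7 \cdot 2}{-1 + 2} = \left(-39522 + 13572\right) \frac{-7 - 4 + 14}{1} = - 25950 \cdot 1 \left(-7 - 4 + 14\right) = - 25950 \cdot 1 \cdot 3 = \left(-25950\right) 3 = -77850$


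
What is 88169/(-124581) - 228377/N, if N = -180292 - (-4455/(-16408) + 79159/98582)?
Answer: 1128245307291677607/2018420387813196253 ≈ 0.55897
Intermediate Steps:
N = -145815039936417/808766728 (N = -180292 - (-4455*(-1/16408) + 79159*(1/98582)) = -180292 - (4455/16408 + 79159/98582) = -180292 - 1*869011841/808766728 = -180292 - 869011841/808766728 = -145815039936417/808766728 ≈ -1.8029e+5)
88169/(-124581) - 228377/N = 88169/(-124581) - 228377/(-145815039936417/808766728) = 88169*(-1/124581) - 228377*(-808766728/145815039936417) = -88169/124581 + 184703719040456/145815039936417 = 1128245307291677607/2018420387813196253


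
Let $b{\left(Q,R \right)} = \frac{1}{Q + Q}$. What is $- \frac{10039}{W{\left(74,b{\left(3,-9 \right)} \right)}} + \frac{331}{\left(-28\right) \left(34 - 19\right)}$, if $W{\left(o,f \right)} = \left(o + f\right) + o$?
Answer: $- \frac{3656077}{53340} \approx -68.543$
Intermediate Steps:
$b{\left(Q,R \right)} = \frac{1}{2 Q}$
$W{\left(o,f \right)} = f + 2 o$ ($W{\left(o,f \right)} = \left(f + o\right) + o = f + 2 o$)
$- \frac{10039}{W{\left(74,b{\left(3,-9 \right)} \right)}} + \frac{331}{\left(-28\right) \left(34 - 19\right)} = - \frac{10039}{\frac{1}{2 \cdot 3} + 2 \cdot 74} + \frac{331}{\left(-28\right) \left(34 - 19\right)} = - \frac{10039}{\frac{1}{2} \cdot \frac{1}{3} + 148} + \frac{331}{\left(-28\right) 15} = - \frac{10039}{\frac{1}{6} + 148} + \frac{331}{-420} = - \frac{10039}{\frac{889}{6}} + 331 \left(- \frac{1}{420}\right) = \left(-10039\right) \frac{6}{889} - \frac{331}{420} = - \frac{60234}{889} - \frac{331}{420} = - \frac{3656077}{53340}$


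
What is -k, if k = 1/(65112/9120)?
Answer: -380/2713 ≈ -0.14007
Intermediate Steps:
k = 380/2713 (k = 1/(65112*(1/9120)) = 1/(2713/380) = 380/2713 ≈ 0.14007)
-k = -1*380/2713 = -380/2713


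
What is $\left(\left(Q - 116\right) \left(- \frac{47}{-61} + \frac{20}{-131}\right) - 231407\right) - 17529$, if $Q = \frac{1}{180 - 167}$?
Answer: $- \frac{25867658547}{103883} \approx -2.4901 \cdot 10^{5}$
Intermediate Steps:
$Q = \frac{1}{13} \approx 0.076923$
$\left(\left(Q - 116\right) \left(- \frac{47}{-61} + \frac{20}{-131}\right) - 231407\right) - 17529 = \left(\left(\frac{1}{13} - 116\right) \left(- \frac{47}{-61} + \frac{20}{-131}\right) - 231407\right) - 17529 = \left(- \frac{1507 \left(\left(-47\right) \left(- \frac{1}{61}\right) + 20 \left(- \frac{1}{131}\right)\right)}{13} - 231407\right) - 17529 = \left(- \frac{1507 \left(\frac{47}{61} - \frac{20}{131}\right)}{13} - 231407\right) - 17529 = \left(\left(- \frac{1507}{13}\right) \frac{4937}{7991} - 231407\right) - 17529 = \left(- \frac{7440059}{103883} - 231407\right) - 17529 = - \frac{24046693440}{103883} - 17529 = - \frac{25867658547}{103883}$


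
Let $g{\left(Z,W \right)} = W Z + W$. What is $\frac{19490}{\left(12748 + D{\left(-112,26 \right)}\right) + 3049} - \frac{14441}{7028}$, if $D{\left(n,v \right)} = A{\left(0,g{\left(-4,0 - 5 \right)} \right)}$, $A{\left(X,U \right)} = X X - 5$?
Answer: $- \frac{1626367}{1981896} \approx -0.82061$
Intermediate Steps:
$g{\left(Z,W \right)} = W + W Z$
$A{\left(X,U \right)} = -5 + X^{2}$ ($A{\left(X,U \right)} = X^{2} - 5 = -5 + X^{2}$)
$D{\left(n,v \right)} = -5$ ($D{\left(n,v \right)} = -5 + 0^{2} = -5 + 0 = -5$)
$\frac{19490}{\left(12748 + D{\left(-112,26 \right)}\right) + 3049} - \frac{14441}{7028} = \frac{19490}{\left(12748 - 5\right) + 3049} - \frac{14441}{7028} = \frac{19490}{12743 + 3049} - \frac{2063}{1004} = \frac{19490}{15792} - \frac{2063}{1004} = 19490 \cdot \frac{1}{15792} - \frac{2063}{1004} = \frac{9745}{7896} - \frac{2063}{1004} = - \frac{1626367}{1981896}$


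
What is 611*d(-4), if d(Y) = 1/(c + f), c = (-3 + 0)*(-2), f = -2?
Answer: 611/4 ≈ 152.75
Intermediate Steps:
c = 6 (c = -3*(-2) = 6)
d(Y) = ¼ (d(Y) = 1/(6 - 2) = 1/4 = ¼)
611*d(-4) = 611*(¼) = 611/4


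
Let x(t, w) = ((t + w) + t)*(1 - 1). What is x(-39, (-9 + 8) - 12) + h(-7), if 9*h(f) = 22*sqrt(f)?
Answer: 22*I*sqrt(7)/9 ≈ 6.4674*I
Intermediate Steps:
h(f) = 22*sqrt(f)/9 (h(f) = (22*sqrt(f))/9 = 22*sqrt(f)/9)
x(t, w) = 0 (x(t, w) = (w + 2*t)*0 = 0)
x(-39, (-9 + 8) - 12) + h(-7) = 0 + 22*sqrt(-7)/9 = 0 + 22*(I*sqrt(7))/9 = 0 + 22*I*sqrt(7)/9 = 22*I*sqrt(7)/9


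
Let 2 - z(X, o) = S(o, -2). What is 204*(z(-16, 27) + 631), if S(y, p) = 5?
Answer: 128112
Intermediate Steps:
z(X, o) = -3 (z(X, o) = 2 - 1*5 = 2 - 5 = -3)
204*(z(-16, 27) + 631) = 204*(-3 + 631) = 204*628 = 128112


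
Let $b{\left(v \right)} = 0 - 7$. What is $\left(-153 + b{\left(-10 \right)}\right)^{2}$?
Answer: $25600$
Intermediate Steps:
$b{\left(v \right)} = -7$ ($b{\left(v \right)} = 0 - 7 = -7$)
$\left(-153 + b{\left(-10 \right)}\right)^{2} = \left(-153 - 7\right)^{2} = \left(-160\right)^{2} = 25600$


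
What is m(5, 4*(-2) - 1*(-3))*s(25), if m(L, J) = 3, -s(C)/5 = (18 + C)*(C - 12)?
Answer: -8385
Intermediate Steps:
s(C) = -5*(-12 + C)*(18 + C) (s(C) = -5*(18 + C)*(C - 12) = -5*(18 + C)*(-12 + C) = -5*(-12 + C)*(18 + C))
m(5, 4*(-2) - 1*(-3))*s(25) = 3*(1080 - 30*25 - 5*25²) = 3*(1080 - 750 - 5*625) = 3*(1080 - 750 - 3125) = 3*(-2795) = -8385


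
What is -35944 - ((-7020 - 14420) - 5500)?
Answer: -9004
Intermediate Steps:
-35944 - ((-7020 - 14420) - 5500) = -35944 - (-21440 - 5500) = -35944 - 1*(-26940) = -35944 + 26940 = -9004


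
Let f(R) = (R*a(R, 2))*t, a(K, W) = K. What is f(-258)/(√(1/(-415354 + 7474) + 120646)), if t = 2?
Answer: 18576*√557538995127070/1144397453 ≈ 383.28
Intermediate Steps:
f(R) = 2*R² (f(R) = (R*R)*2 = R²*2 = 2*R²)
f(-258)/(√(1/(-415354 + 7474) + 120646)) = (2*(-258)²)/(√(1/(-415354 + 7474) + 120646)) = (2*66564)/(√(1/(-407880) + 120646)) = 133128/(√(-1/407880 + 120646)) = 133128/(√(49209090479/407880)) = 133128/((√557538995127070/67980)) = 133128*(6*√557538995127070/49209090479) = 18576*√557538995127070/1144397453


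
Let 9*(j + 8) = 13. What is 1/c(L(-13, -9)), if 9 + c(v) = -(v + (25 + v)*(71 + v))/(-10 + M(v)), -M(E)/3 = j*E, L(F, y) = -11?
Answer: -679/3624 ≈ -0.18736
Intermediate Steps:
j = -59/9 (j = -8 + (⅑)*13 = -8 + 13/9 = -59/9 ≈ -6.5556)
M(E) = 59*E/3 (M(E) = -(-59)*E/3 = 59*E/3)
c(v) = -9 - (v + (25 + v)*(71 + v))/(-10 + 59*v/3)
1/c(L(-13, -9)) = 1/(3*(1685 + (-11)² + 274*(-11))/(30 - 59*(-11))) = 1/(3*(1685 + 121 - 3014)/(30 + 649)) = 1/(3*(-1208)/679) = 1/(3*(1/679)*(-1208)) = 1/(-3624/679) = -679/3624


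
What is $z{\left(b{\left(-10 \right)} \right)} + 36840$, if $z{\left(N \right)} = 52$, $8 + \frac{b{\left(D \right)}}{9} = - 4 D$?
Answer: $36892$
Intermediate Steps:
$b{\left(D \right)} = -72 - 36 D$ ($b{\left(D \right)} = -72 + 9 \left(- 4 D\right) = -72 - 36 D$)
$z{\left(b{\left(-10 \right)} \right)} + 36840 = 52 + 36840 = 36892$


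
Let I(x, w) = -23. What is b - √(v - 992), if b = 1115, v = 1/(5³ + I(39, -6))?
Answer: 1115 - I*√10320666/102 ≈ 1115.0 - 31.496*I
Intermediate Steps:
v = 1/102 (v = 1/(5³ - 23) = 1/(125 - 23) = 1/102 ≈ 0.0098039)
b - √(v - 992) = 1115 - √(1/102 - 992) = 1115 - √(-101183/102) = 1115 - I*√10320666/102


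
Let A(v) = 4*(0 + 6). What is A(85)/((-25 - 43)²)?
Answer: 3/578 ≈ 0.0051903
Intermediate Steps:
A(v) = 24 (A(v) = 4*6 = 24)
A(85)/((-25 - 43)²) = 24/((-25 - 43)²) = 24/((-68)²) = 24/4624 = 24*(1/4624) = 3/578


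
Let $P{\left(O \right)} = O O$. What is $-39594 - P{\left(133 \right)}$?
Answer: $-57283$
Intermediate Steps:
$P{\left(O \right)} = O^{2}$
$-39594 - P{\left(133 \right)} = -39594 - 133^{2} = -39594 - 17689 = -57283$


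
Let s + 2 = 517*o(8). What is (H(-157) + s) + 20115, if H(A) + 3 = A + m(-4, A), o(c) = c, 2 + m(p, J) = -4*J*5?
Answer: 27227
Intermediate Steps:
m(p, J) = -2 - 20*J (m(p, J) = -2 - 4*J*5 = -2 - 20*J)
s = 4134 (s = -2 + 517*8 = -2 + 4136 = 4134)
H(A) = -5 - 19*A (H(A) = -3 + (A + (-2 - 20*A)) = -3 + (-2 - 19*A) = -5 - 19*A)
(H(-157) + s) + 20115 = ((-5 - 19*(-157)) + 4134) + 20115 = ((-5 + 2983) + 4134) + 20115 = (2978 + 4134) + 20115 = 7112 + 20115 = 27227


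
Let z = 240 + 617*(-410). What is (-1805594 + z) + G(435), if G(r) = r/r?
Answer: -2058323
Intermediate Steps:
G(r) = 1
z = -252730 (z = 240 - 252970 = -252730)
(-1805594 + z) + G(435) = (-1805594 - 252730) + 1 = -2058324 + 1 = -2058323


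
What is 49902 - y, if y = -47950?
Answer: 97852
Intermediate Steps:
49902 - y = 49902 - 1*(-47950) = 49902 + 47950 = 97852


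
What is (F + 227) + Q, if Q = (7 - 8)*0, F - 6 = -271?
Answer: -38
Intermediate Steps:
F = -265 (F = 6 - 271 = -265)
Q = 0 (Q = -1*0 = 0)
(F + 227) + Q = (-265 + 227) + 0 = -38 + 0 = -38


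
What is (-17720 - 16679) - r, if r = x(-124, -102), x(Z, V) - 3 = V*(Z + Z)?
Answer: -59698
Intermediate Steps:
x(Z, V) = 3 + 2*V*Z (x(Z, V) = 3 + V*(Z + Z) = 3 + V*(2*Z) = 3 + 2*V*Z)
r = 25299 (r = 3 + 2*(-102)*(-124) = 3 + 25296 = 25299)
(-17720 - 16679) - r = (-17720 - 16679) - 1*25299 = -34399 - 25299 = -59698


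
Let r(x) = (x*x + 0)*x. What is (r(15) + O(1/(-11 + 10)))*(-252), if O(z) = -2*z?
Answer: -851004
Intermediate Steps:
r(x) = x**3 (r(x) = (x**2 + 0)*x = x**2*x = x**3)
(r(15) + O(1/(-11 + 10)))*(-252) = (15**3 - 2/(-11 + 10))*(-252) = (3375 - 2/(-1))*(-252) = (3375 - 2*(-1))*(-252) = (3375 + 2)*(-252) = 3377*(-252) = -851004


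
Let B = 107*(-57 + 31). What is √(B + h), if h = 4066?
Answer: 2*√321 ≈ 35.833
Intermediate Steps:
B = -2782 (B = 107*(-26) = -2782)
√(B + h) = √(-2782 + 4066) = √1284 = 2*√321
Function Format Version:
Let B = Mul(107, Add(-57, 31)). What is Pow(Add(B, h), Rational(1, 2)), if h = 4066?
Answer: Mul(2, Pow(321, Rational(1, 2))) ≈ 35.833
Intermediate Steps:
B = -2782 (B = Mul(107, -26) = -2782)
Pow(Add(B, h), Rational(1, 2)) = Pow(Add(-2782, 4066), Rational(1, 2)) = Pow(1284, Rational(1, 2)) = Mul(2, Pow(321, Rational(1, 2)))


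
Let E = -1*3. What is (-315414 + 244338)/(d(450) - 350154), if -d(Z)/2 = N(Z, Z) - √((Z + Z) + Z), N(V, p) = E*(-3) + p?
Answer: 115522192/570608999 + 29615*√6/1711826997 ≈ 0.20250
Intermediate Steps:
E = -3
N(V, p) = 9 + p (N(V, p) = -3*(-3) + p = 9 + p)
d(Z) = -18 - 2*Z + 2*√3*√Z (d(Z) = -2*((9 + Z) - √((Z + Z) + Z)) = -2*((9 + Z) - √(2*Z + Z)) = -2*((9 + Z) - √(3*Z)) = -2*((9 + Z) - √3*√Z) = -2*(9 + Z - √3*√Z) = -18 - 2*Z + 2*√3*√Z)
(-315414 + 244338)/(d(450) - 350154) = (-315414 + 244338)/((-18 - 2*450 + 2*√3*√450) - 350154) = -71076/((-18 - 900 + 2*√3*(15*√2)) - 350154) = -71076/((-18 - 900 + 30*√6) - 350154) = -71076/((-918 + 30*√6) - 350154) = -71076/(-351072 + 30*√6)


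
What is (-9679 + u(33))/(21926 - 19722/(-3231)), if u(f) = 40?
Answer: -10381203/23620876 ≈ -0.43949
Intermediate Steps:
(-9679 + u(33))/(21926 - 19722/(-3231)) = (-9679 + 40)/(21926 - 19722/(-3231)) = -9639/(21926 - 19722*(-1/3231)) = -9639/(21926 + 6574/1077) = -9639/23620876/1077 = -9639*1077/23620876 = -10381203/23620876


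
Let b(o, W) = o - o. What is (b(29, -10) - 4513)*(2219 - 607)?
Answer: -7274956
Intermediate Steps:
b(o, W) = 0
(b(29, -10) - 4513)*(2219 - 607) = (0 - 4513)*(2219 - 607) = -4513*1612 = -7274956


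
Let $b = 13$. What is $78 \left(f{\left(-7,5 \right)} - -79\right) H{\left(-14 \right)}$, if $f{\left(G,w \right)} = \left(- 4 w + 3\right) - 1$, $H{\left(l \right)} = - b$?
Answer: $-61854$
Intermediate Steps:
$H{\left(l \right)} = -13$ ($H{\left(l \right)} = \left(-1\right) 13 = -13$)
$f{\left(G,w \right)} = 2 - 4 w$ ($f{\left(G,w \right)} = \left(3 - 4 w\right) - 1 = 2 - 4 w$)
$78 \left(f{\left(-7,5 \right)} - -79\right) H{\left(-14 \right)} = 78 \left(\left(2 - 20\right) - -79\right) \left(-13\right) = 78 \left(\left(2 - 20\right) + 79\right) \left(-13\right) = 78 \left(-18 + 79\right) \left(-13\right) = 78 \cdot 61 \left(-13\right) = 4758 \left(-13\right) = -61854$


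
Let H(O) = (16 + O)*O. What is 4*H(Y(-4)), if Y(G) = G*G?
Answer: 2048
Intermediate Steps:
Y(G) = G²
H(O) = O*(16 + O)
4*H(Y(-4)) = 4*((-4)²*(16 + (-4)²)) = 4*(16*(16 + 16)) = 4*(16*32) = 4*512 = 2048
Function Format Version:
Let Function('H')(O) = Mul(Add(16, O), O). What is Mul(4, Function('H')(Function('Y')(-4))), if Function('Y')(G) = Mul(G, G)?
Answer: 2048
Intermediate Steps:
Function('Y')(G) = Pow(G, 2)
Function('H')(O) = Mul(O, Add(16, O))
Mul(4, Function('H')(Function('Y')(-4))) = Mul(4, Mul(Pow(-4, 2), Add(16, Pow(-4, 2)))) = Mul(4, Mul(16, Add(16, 16))) = Mul(4, Mul(16, 32)) = Mul(4, 512) = 2048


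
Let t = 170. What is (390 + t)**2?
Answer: 313600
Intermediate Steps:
(390 + t)**2 = (390 + 170)**2 = 560**2 = 313600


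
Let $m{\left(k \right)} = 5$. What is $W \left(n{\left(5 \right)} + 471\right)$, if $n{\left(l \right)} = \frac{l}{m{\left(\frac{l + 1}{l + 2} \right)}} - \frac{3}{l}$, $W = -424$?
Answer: $- \frac{999368}{5} \approx -1.9987 \cdot 10^{5}$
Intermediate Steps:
$n{\left(l \right)} = - \frac{3}{l} + \frac{l}{5}$ ($n{\left(l \right)} = \frac{l}{5} - \frac{3}{l} = - \frac{3}{l} + \frac{l}{5}$)
$W \left(n{\left(5 \right)} + 471\right) = - 424 \left(\left(- \frac{3}{5} + \frac{1}{5} \cdot 5\right) + 471\right) = - 424 \left(\left(\left(-3\right) \frac{1}{5} + 1\right) + 471\right) = - 424 \left(\left(- \frac{3}{5} + 1\right) + 471\right) = - 424 \left(\frac{2}{5} + 471\right) = \left(-424\right) \frac{2357}{5} = - \frac{999368}{5}$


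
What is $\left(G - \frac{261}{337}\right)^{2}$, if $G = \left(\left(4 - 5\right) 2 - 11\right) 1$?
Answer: $\frac{21548164}{113569} \approx 189.74$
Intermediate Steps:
$G = -13$ ($G = \left(\left(-1\right) 2 - 11\right) 1 = \left(-2 - 11\right) 1 = \left(-13\right) 1 = -13$)
$\left(G - \frac{261}{337}\right)^{2} = \left(-13 - \frac{261}{337}\right)^{2} = \left(- \frac{4642}{337}\right)^{2} = \frac{21548164}{113569}$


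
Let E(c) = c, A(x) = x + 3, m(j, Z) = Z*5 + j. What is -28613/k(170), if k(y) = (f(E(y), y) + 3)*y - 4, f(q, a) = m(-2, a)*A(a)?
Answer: -28613/24940186 ≈ -0.0011473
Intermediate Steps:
m(j, Z) = j + 5*Z (m(j, Z) = 5*Z + j = j + 5*Z)
A(x) = 3 + x
f(q, a) = (-2 + 5*a)*(3 + a)
k(y) = -4 + y*(3 + (-2 + 5*y)*(3 + y)) (k(y) = ((-2 + 5*y)*(3 + y) + 3)*y - 4 = (3 + (-2 + 5*y)*(3 + y))*y - 4 = y*(3 + (-2 + 5*y)*(3 + y)) - 4 = -4 + y*(3 + (-2 + 5*y)*(3 + y)))
-28613/k(170) = -28613/(-4 + 3*170 + 170*(-2 + 5*170)*(3 + 170)) = -28613/(-4 + 510 + 170*(-2 + 850)*173) = -28613/(-4 + 510 + 170*848*173) = -28613/(-4 + 510 + 24939680) = -28613/24940186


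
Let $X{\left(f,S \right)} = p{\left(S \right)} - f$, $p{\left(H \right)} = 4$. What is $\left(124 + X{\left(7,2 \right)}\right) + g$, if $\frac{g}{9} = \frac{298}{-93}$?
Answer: $\frac{2857}{31} \approx 92.161$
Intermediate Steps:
$X{\left(f,S \right)} = 4 - f$
$g = - \frac{894}{31}$ ($g = 9 \frac{298}{-93} = 9 \cdot 298 \left(- \frac{1}{93}\right) = 9 \left(- \frac{298}{93}\right) = - \frac{894}{31} \approx -28.839$)
$\left(124 + X{\left(7,2 \right)}\right) + g = \left(124 + \left(4 - 7\right)\right) - \frac{894}{31} = \left(124 - 3\right) - \frac{894}{31} = 121 - \frac{894}{31} = \frac{2857}{31}$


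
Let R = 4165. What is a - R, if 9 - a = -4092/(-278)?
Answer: -579730/139 ≈ -4170.7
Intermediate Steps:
a = -795/139 (a = 9 - (-4092)/(-278) = 9 - (-4092)*(-1)/278 = 9 - 1*2046/139 = 9 - 2046/139 = -795/139 ≈ -5.7194)
a - R = -795/139 - 1*4165 = -795/139 - 4165 = -579730/139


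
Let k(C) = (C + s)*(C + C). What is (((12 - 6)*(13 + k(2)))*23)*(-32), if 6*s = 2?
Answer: -98624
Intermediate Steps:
s = 1/3 (s = (1/6)*2 = 1/3 ≈ 0.33333)
k(C) = 2*C*(1/3 + C) (k(C) = (C + 1/3)*(C + C) = (1/3 + C)*(2*C) = 2*C*(1/3 + C))
(((12 - 6)*(13 + k(2)))*23)*(-32) = (((12 - 6)*(13 + (2/3)*2*(1 + 3*2)))*23)*(-32) = ((6*(13 + (2/3)*2*(1 + 6)))*23)*(-32) = ((6*(13 + (2/3)*2*7))*23)*(-32) = ((6*(13 + 28/3))*23)*(-32) = ((6*(67/3))*23)*(-32) = (134*23)*(-32) = 3082*(-32) = -98624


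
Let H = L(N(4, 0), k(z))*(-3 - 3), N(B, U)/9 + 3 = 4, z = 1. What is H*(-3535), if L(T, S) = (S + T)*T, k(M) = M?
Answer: 1908900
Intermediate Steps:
N(B, U) = 9 (N(B, U) = -27 + 9*4 = -27 + 36 = 9)
L(T, S) = T*(S + T)
H = -540 (H = (9*(1 + 9))*(-3 - 3) = (9*10)*(-6) = 90*(-6) = -540)
H*(-3535) = -540*(-3535) = 1908900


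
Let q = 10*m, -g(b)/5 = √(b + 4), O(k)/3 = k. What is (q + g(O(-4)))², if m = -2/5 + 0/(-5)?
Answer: -184 + 80*I*√2 ≈ -184.0 + 113.14*I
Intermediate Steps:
O(k) = 3*k
g(b) = -5*√(4 + b) (g(b) = -5*√(b + 4) = -5*√(4 + b))
m = -⅖ (m = -2*⅕ + 0*(-⅕) = -⅖ + 0 = -⅖ ≈ -0.40000)
q = -4 (q = 10*(-⅖) = -4)
(q + g(O(-4)))² = (-4 - 5*√(4 + 3*(-4)))² = (-4 - 5*√(4 - 12))² = (-4 - 10*I*√2)²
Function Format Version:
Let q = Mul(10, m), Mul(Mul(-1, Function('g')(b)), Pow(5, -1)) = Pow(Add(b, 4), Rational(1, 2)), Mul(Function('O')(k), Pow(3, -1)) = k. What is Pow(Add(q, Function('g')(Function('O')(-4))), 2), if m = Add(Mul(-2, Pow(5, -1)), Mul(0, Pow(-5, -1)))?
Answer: Add(-184, Mul(80, I, Pow(2, Rational(1, 2)))) ≈ Add(-184.00, Mul(113.14, I))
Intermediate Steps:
Function('O')(k) = Mul(3, k)
Function('g')(b) = Mul(-5, Pow(Add(4, b), Rational(1, 2))) (Function('g')(b) = Mul(-5, Pow(Add(b, 4), Rational(1, 2))) = Mul(-5, Pow(Add(4, b), Rational(1, 2))))
m = Rational(-2, 5) (m = Add(Mul(-2, Rational(1, 5)), Mul(0, Rational(-1, 5))) = Add(Rational(-2, 5), 0) = Rational(-2, 5) ≈ -0.40000)
q = -4 (q = Mul(10, Rational(-2, 5)) = -4)
Pow(Add(q, Function('g')(Function('O')(-4))), 2) = Pow(Add(-4, Mul(-5, Pow(Add(4, Mul(3, -4)), Rational(1, 2)))), 2) = Pow(Add(-4, Mul(-5, Pow(Add(4, -12), Rational(1, 2)))), 2) = Pow(Add(-4, Mul(-5, Pow(-8, Rational(1, 2)))), 2) = Pow(Add(-4, Mul(-5, Mul(2, I, Pow(2, Rational(1, 2))))), 2) = Pow(Add(-4, Mul(-10, I, Pow(2, Rational(1, 2)))), 2)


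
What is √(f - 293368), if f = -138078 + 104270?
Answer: 2*I*√81794 ≈ 571.99*I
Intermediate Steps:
f = -33808
√(f - 293368) = √(-33808 - 293368) = √(-327176) = 2*I*√81794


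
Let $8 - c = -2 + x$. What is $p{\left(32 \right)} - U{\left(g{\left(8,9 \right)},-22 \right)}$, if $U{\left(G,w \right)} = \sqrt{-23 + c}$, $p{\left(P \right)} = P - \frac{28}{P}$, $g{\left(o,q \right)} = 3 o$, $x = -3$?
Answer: $\frac{249}{8} - i \sqrt{10} \approx 31.125 - 3.1623 i$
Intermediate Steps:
$c = 13$ ($c = 8 - \left(-2 - 3\right) = 8 - -5 = 8 + 5 = 13$)
$U{\left(G,w \right)} = i \sqrt{10}$ ($U{\left(G,w \right)} = \sqrt{-23 + 13} = \sqrt{-10} = i \sqrt{10}$)
$p{\left(32 \right)} - U{\left(g{\left(8,9 \right)},-22 \right)} = \left(32 - \frac{28}{32}\right) - i \sqrt{10} = \left(32 - \frac{7}{8}\right) - i \sqrt{10} = \frac{249}{8} - i \sqrt{10}$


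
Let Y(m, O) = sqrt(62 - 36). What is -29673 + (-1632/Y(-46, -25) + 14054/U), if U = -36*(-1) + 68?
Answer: -1535969/52 - 816*sqrt(26)/13 ≈ -29858.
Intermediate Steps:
Y(m, O) = sqrt(26)
U = 104 (U = 36 + 68 = 104)
-29673 + (-1632/Y(-46, -25) + 14054/U) = -29673 + (-1632*sqrt(26)/26 + 14054/104) = -29673 + (-816*sqrt(26)/13 + 14054*(1/104)) = -29673 + (-816*sqrt(26)/13 + 7027/52) = -29673 + (7027/52 - 816*sqrt(26)/13) = -1535969/52 - 816*sqrt(26)/13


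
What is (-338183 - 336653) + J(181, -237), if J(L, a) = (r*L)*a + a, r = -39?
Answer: 997910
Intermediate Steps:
J(L, a) = a - 39*L*a (J(L, a) = (-39*L)*a + a = -39*L*a + a = a - 39*L*a)
(-338183 - 336653) + J(181, -237) = (-338183 - 336653) - 237*(1 - 39*181) = -674836 - 237*(1 - 7059) = -674836 - 237*(-7058) = -674836 + 1672746 = 997910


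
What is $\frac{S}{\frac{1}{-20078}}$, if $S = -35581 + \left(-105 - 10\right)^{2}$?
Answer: $448863768$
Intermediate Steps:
$S = -22356$ ($S = -35581 + \left(-115\right)^{2} = -35581 + 13225 = -22356$)
$\frac{S}{\frac{1}{-20078}} = - \frac{22356}{\frac{1}{-20078}} = - \frac{22356}{- \frac{1}{20078}} = \left(-22356\right) \left(-20078\right) = 448863768$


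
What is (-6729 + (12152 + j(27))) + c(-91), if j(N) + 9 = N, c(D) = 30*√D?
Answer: 5441 + 30*I*√91 ≈ 5441.0 + 286.18*I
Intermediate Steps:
j(N) = -9 + N
(-6729 + (12152 + j(27))) + c(-91) = (-6729 + (12152 + (-9 + 27))) + 30*√(-91) = (-6729 + (12152 + 18)) + 30*(I*√91) = (-6729 + 12170) + 30*I*√91 = 5441 + 30*I*√91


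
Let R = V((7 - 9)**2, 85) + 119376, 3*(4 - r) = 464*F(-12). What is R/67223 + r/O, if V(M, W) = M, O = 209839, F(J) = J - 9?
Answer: 25269189016/14106007097 ≈ 1.7914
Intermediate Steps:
F(J) = -9 + J
r = 3252 (r = 4 - 464*(-9 - 12)/3 = 4 - 464*(-21)/3 = 4 - 1/3*(-9744) = 4 + 3248 = 3252)
R = 119380 (R = (7 - 9)**2 + 119376 = (-2)**2 + 119376 = 4 + 119376 = 119380)
R/67223 + r/O = 119380/67223 + 3252/209839 = 25269189016/14106007097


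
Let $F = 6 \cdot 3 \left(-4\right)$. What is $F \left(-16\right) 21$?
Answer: $24192$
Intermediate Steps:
$F = -72$ ($F = 18 \left(-4\right) = -72$)
$F \left(-16\right) 21 = \left(-72\right) \left(-16\right) 21 = 1152 \cdot 21 = 24192$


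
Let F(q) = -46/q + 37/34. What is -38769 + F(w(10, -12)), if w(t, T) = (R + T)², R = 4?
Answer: -21090135/544 ≈ -38769.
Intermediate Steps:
w(t, T) = (4 + T)²
F(q) = 37/34 - 46/q (F(q) = -46/q + 37*(1/34) = -46/q + 37/34 = 37/34 - 46/q)
-38769 + F(w(10, -12)) = -38769 + (37/34 - 46/(4 - 12)²) = -38769 + (37/34 - 46/((-8)²)) = -38769 + (37/34 - 46/64) = -38769 + (37/34 - 46*1/64) = -38769 + (37/34 - 23/32) = -38769 + 201/544 = -21090135/544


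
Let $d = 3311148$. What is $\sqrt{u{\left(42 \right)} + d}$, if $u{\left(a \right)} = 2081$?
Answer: $\sqrt{3313229} \approx 1820.2$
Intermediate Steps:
$\sqrt{u{\left(42 \right)} + d} = \sqrt{2081 + 3311148} = \sqrt{3313229}$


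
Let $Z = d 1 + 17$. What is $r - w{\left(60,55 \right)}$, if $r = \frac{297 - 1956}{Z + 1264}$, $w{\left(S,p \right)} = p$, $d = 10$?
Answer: $- \frac{72664}{1291} \approx -56.285$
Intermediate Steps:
$Z = 27$ ($Z = 10 \cdot 1 + 17 = 10 + 17 = 27$)
$r = - \frac{1659}{1291}$ ($r = \frac{297 - 1956}{27 + 1264} = - \frac{1659}{1291} \approx -1.285$)
$r - w{\left(60,55 \right)} = - \frac{1659}{1291} - 55 = - \frac{72664}{1291}$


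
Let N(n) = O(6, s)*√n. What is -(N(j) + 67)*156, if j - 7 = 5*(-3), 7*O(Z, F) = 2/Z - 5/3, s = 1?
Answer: -10452 + 416*I*√2/7 ≈ -10452.0 + 84.045*I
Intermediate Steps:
O(Z, F) = -5/21 + 2/(7*Z) (O(Z, F) = (2/Z - 5/3)/7 = (-5/3 + 2/Z)/7 = -5/21 + 2/(7*Z))
j = -8 (j = 7 + 5*(-3) = 7 - 15 = -8)
N(n) = -4*√n/21 (N(n) = ((1/21)*(6 - 5*6)/6)*√n = ((1/21)*(⅙)*(6 - 30))*√n = ((1/21)*(⅙)*(-24))*√n = -4*√n/21)
-(N(j) + 67)*156 = -(-8*I*√2/21 + 67)*156 = -(67 - 8*I*√2/21)*156 = -(10452 - 416*I*√2/7) = -10452 + 416*I*√2/7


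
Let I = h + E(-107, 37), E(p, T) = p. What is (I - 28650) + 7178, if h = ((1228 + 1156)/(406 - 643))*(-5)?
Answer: -5102303/237 ≈ -21529.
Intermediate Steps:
h = 11920/237 (h = (2384/(-237))*(-5) = (2384*(-1/237))*(-5) = -2384/237*(-5) = 11920/237 ≈ 50.295)
I = -13439/237 (I = 11920/237 - 107 = -13439/237 ≈ -56.705)
(I - 28650) + 7178 = (-13439/237 - 28650) + 7178 = -6803489/237 + 7178 = -5102303/237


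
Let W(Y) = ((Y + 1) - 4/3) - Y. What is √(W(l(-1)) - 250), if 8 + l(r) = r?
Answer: I*√2253/3 ≈ 15.822*I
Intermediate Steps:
l(r) = -8 + r
W(Y) = -⅓ (W(Y) = ((1 + Y) - 4*⅓) - Y = ((1 + Y) - 4/3) - Y = (-⅓ + Y) - Y = -⅓)
√(W(l(-1)) - 250) = √(-⅓ - 250) = √(-751/3) = I*√2253/3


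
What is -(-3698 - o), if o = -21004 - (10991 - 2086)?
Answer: -26211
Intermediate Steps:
o = -29909 (o = -21004 - 1*8905 = -21004 - 8905 = -29909)
-(-3698 - o) = -(-3698 - 1*(-29909)) = -(-3698 + 29909) = -1*26211 = -26211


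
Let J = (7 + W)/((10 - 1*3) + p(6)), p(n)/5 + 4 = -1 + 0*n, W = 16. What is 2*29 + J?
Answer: 1021/18 ≈ 56.722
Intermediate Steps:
p(n) = -25 (p(n) = -20 + 5*(-1 + 0*n) = -20 + 5*(-1 + 0) = -20 + 5*(-1) = -20 - 5 = -25)
J = -23/18 (J = (7 + 16)/((10 - 1*3) - 25) = 23/((10 - 3) - 25) = 23/(7 - 25) = 23/(-18) = 23*(-1/18) = -23/18 ≈ -1.2778)
2*29 + J = 2*29 - 23/18 = 58 - 23/18 = 1021/18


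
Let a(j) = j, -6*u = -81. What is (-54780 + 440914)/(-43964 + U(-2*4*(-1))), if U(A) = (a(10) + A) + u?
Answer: -772268/87865 ≈ -8.7893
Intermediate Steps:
u = 27/2 (u = -⅙*(-81) = 27/2 ≈ 13.500)
U(A) = 47/2 + A (U(A) = (10 + A) + 27/2 = 47/2 + A)
(-54780 + 440914)/(-43964 + U(-2*4*(-1))) = (-54780 + 440914)/(-43964 + (47/2 - 2*4*(-1))) = 386134/(-43964 + (47/2 - 8*(-1))) = 386134/(-43964 + (47/2 + 8)) = 386134/(-43964 + 63/2) = 386134/(-87865/2) = 386134*(-2/87865) = -772268/87865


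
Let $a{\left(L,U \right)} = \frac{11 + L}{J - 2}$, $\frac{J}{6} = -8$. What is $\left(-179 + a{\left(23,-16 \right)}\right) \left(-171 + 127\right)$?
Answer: $\frac{197648}{25} \approx 7905.9$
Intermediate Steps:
$J = -48$ ($J = 6 \left(-8\right) = -48$)
$a{\left(L,U \right)} = - \frac{11}{50} - \frac{L}{50}$ ($a{\left(L,U \right)} = \frac{11 + L}{-48 - 2} = \frac{11 + L}{-50} = \left(11 + L\right) \left(- \frac{1}{50}\right) = - \frac{11}{50} - \frac{L}{50}$)
$\left(-179 + a{\left(23,-16 \right)}\right) \left(-171 + 127\right) = \left(-179 - \frac{17}{25}\right) \left(-171 + 127\right) = \left(-179 - \frac{17}{25}\right) \left(-44\right) = \left(- \frac{4492}{25}\right) \left(-44\right) = \frac{197648}{25}$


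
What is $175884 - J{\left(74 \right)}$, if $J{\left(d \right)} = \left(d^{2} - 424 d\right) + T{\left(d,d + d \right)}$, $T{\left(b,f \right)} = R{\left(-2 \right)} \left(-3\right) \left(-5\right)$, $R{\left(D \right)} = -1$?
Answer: $201799$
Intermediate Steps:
$T{\left(b,f \right)} = -15$ ($T{\left(b,f \right)} = \left(-1\right) \left(-3\right) \left(-5\right) = 3 \left(-5\right) = -15$)
$J{\left(d \right)} = -15 + d^{2} - 424 d$ ($J{\left(d \right)} = \left(d^{2} - 424 d\right) - 15 = -15 + d^{2} - 424 d$)
$175884 - J{\left(74 \right)} = 175884 - \left(-15 + 74^{2} - 31376\right) = 175884 - \left(-15 + 5476 - 31376\right) = 175884 - -25915 = 175884 + 25915 = 201799$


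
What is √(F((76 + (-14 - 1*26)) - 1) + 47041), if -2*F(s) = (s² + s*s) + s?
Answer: 11*√1514/2 ≈ 214.01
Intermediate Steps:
F(s) = -s² - s/2 (F(s) = -((s² + s*s) + s)/2 = -((s² + s²) + s)/2 = -(2*s² + s)/2 = -(s + 2*s²)/2 = -s² - s/2)
√(F((76 + (-14 - 1*26)) - 1) + 47041) = √(-((76 + (-14 - 1*26)) - 1)*(½ + ((76 + (-14 - 1*26)) - 1)) + 47041) = √(-((76 + (-14 - 26)) - 1)*(½ + ((76 + (-14 - 26)) - 1)) + 47041) = √(-((76 - 40) - 1)*(½ + ((76 - 40) - 1)) + 47041) = √(-(36 - 1)*(½ + (36 - 1)) + 47041) = √(-1*35*(½ + 35) + 47041) = √(-1*35*71/2 + 47041) = √(-2485/2 + 47041) = √(91597/2) = 11*√1514/2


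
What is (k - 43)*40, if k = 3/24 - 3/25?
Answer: -8599/5 ≈ -1719.8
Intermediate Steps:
k = 1/200 (k = 3*(1/24) - 3*1/25 = ⅛ - 3/25 = 1/200 ≈ 0.0050000)
(k - 43)*40 = (1/200 - 43)*40 = -8599/200*40 = -8599/5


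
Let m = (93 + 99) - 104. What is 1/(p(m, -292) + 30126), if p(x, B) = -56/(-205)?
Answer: 205/6175886 ≈ 3.3194e-5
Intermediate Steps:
m = 88 (m = 192 - 104 = 88)
p(x, B) = 56/205 (p(x, B) = -56*(-1/205) = 56/205)
1/(p(m, -292) + 30126) = 1/(56/205 + 30126) = 1/(6175886/205) = 205/6175886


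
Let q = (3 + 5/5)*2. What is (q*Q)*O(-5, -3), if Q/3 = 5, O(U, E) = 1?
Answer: 120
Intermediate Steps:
Q = 15 (Q = 3*5 = 15)
q = 8 (q = (3 + 5*(1/5))*2 = (3 + 1)*2 = 4*2 = 8)
(q*Q)*O(-5, -3) = (8*15)*1 = 120*1 = 120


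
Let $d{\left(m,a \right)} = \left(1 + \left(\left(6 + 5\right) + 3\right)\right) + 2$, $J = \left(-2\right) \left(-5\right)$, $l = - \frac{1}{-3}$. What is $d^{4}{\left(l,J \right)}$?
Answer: $83521$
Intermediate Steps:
$l = \frac{1}{3}$ ($l = \left(-1\right) \left(- \frac{1}{3}\right) = \frac{1}{3} \approx 0.33333$)
$J = 10$
$d{\left(m,a \right)} = 17$ ($d{\left(m,a \right)} = \left(1 + \left(11 + 3\right)\right) + 2 = \left(1 + 14\right) + 2 = 15 + 2 = 17$)
$d^{4}{\left(l,J \right)} = 17^{4} = 83521$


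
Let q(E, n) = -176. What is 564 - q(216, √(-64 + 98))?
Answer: 740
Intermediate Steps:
564 - q(216, √(-64 + 98)) = 564 - 1*(-176) = 564 + 176 = 740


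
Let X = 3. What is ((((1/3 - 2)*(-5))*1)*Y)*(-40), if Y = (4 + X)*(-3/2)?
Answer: 3500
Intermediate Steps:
Y = -21/2 (Y = (4 + 3)*(-3/2) = 7*(-3*½) = 7*(-3/2) = -21/2 ≈ -10.500)
((((1/3 - 2)*(-5))*1)*Y)*(-40) = ((((1/3 - 2)*(-5))*1)*(-21/2))*(-40) = ((((⅓ - 2)*(-5))*1)*(-21/2))*(-40) = ((-5/3*(-5)*1)*(-21/2))*(-40) = (((25/3)*1)*(-21/2))*(-40) = ((25/3)*(-21/2))*(-40) = -175/2*(-40) = 3500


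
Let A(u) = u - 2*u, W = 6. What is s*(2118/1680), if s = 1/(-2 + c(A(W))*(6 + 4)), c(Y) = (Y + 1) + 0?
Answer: -353/14560 ≈ -0.024245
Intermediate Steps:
A(u) = -u
c(Y) = 1 + Y (c(Y) = (1 + Y) + 0 = 1 + Y)
s = -1/52 (s = 1/(-2 + (1 - 1*6)*(6 + 4)) = 1/(-2 + (1 - 6)*10) = 1/(-2 - 5*10) = 1/(-2 - 50) = 1/(-52) = -1/52 ≈ -0.019231)
s*(2118/1680) = -1059/(26*1680) = -1/52*353/280 = -353/14560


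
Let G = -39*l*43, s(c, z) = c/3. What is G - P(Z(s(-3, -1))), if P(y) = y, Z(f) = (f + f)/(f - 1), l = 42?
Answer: -70435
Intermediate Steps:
s(c, z) = c/3 (s(c, z) = c*(⅓) = c/3)
Z(f) = 2*f/(-1 + f) (Z(f) = (2*f)/(-1 + f) = 2*f/(-1 + f))
G = -70434 (G = -39*42*43 = -1638*43 = -70434)
G - P(Z(s(-3, -1))) = -70434 - 2*(⅓)*(-3)/(-1 + (⅓)*(-3)) = -70434 - 2*(-1)/(-1 - 1) = -70434 - 2*(-1)/(-2) = -70434 - 2*(-1)*(-1)/2 = -70434 - 1*1 = -70434 - 1 = -70435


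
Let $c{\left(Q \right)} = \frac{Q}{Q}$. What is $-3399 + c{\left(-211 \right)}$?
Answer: $-3398$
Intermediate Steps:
$c{\left(Q \right)} = 1$
$-3399 + c{\left(-211 \right)} = -3399 + 1 = -3398$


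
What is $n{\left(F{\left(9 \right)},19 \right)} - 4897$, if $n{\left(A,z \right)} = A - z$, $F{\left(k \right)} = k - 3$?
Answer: $-4910$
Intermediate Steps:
$F{\left(k \right)} = -3 + k$
$n{\left(F{\left(9 \right)},19 \right)} - 4897 = \left(\left(-3 + 9\right) - 19\right) - 4897 = \left(6 - 19\right) - 4897 = -13 - 4897 = -4910$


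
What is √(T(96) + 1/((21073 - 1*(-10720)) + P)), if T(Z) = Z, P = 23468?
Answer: √293162754877/55261 ≈ 9.7980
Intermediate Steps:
√(T(96) + 1/((21073 - 1*(-10720)) + P)) = √(96 + 1/((21073 - 1*(-10720)) + 23468)) = √(96 + 1/((21073 + 10720) + 23468)) = √(96 + 1/(31793 + 23468)) = √(96 + 1/55261) = √(5305057/55261) = √293162754877/55261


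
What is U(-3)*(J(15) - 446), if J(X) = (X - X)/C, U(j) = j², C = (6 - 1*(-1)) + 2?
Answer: -4014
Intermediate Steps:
C = 9 (C = (6 + 1) + 2 = 7 + 2 = 9)
J(X) = 0 (J(X) = (X - X)/9 = 0*(⅑) = 0)
U(-3)*(J(15) - 446) = (-3)²*(0 - 446) = 9*(-446) = -4014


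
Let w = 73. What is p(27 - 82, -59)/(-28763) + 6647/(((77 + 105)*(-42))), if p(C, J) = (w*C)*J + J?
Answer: -833605/91572 ≈ -9.1033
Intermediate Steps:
p(C, J) = J + 73*C*J (p(C, J) = (73*C)*J + J = 73*C*J + J = J + 73*C*J)
p(27 - 82, -59)/(-28763) + 6647/(((77 + 105)*(-42))) = -59*(1 + 73*(27 - 82))/(-28763) + 6647/(((77 + 105)*(-42))) = -59*(1 + 73*(-55))*(-1/28763) + 6647/((182*(-42))) = -59*(1 - 4015)*(-1/28763) + 6647/(-7644) = -59*(-4014)*(-1/28763) + 6647*(-1/7644) = 236826*(-1/28763) - 6647/7644 = -236826/28763 - 6647/7644 = -833605/91572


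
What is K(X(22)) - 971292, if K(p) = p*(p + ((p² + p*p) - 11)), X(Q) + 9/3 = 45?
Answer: -821814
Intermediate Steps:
X(Q) = 42 (X(Q) = -3 + 45 = 42)
K(p) = p*(-11 + p + 2*p²) (K(p) = p*(p + ((p² + p²) - 11)) = p*(p + (2*p² - 11)) = p*(p + (-11 + 2*p²)) = p*(-11 + p + 2*p²))
K(X(22)) - 971292 = 42*(-11 + 42 + 2*42²) - 971292 = 42*(-11 + 42 + 2*1764) - 971292 = 42*(-11 + 42 + 3528) - 971292 = 42*3559 - 971292 = 149478 - 971292 = -821814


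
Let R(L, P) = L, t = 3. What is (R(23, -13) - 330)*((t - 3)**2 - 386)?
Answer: 118502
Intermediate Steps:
(R(23, -13) - 330)*((t - 3)**2 - 386) = (23 - 330)*((3 - 3)**2 - 386) = -307*(0**2 - 386) = -307*(0 - 386) = -307*(-386) = 118502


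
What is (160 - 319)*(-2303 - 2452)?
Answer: 756045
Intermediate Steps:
(160 - 319)*(-2303 - 2452) = -159*(-4755) = 756045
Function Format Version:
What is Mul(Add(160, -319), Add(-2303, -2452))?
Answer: 756045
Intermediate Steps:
Mul(Add(160, -319), Add(-2303, -2452)) = Mul(-159, -4755) = 756045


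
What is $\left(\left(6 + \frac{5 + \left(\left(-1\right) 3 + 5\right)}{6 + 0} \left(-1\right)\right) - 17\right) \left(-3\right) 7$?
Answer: $\frac{511}{2} \approx 255.5$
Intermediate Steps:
$\left(\left(6 + \frac{5 + \left(\left(-1\right) 3 + 5\right)}{6 + 0} \left(-1\right)\right) - 17\right) \left(-3\right) 7 = \left(\left(6 + \frac{5 + \left(-3 + 5\right)}{6} \left(-1\right)\right) - 17\right) \left(-3\right) 7 = \left(\left(6 + \left(5 + 2\right) \frac{1}{6} \left(-1\right)\right) - 17\right) \left(-3\right) 7 = \left(\left(6 + 7 \cdot \frac{1}{6} \left(-1\right)\right) - 17\right) \left(-3\right) 7 = \left(\left(6 + \frac{7}{6} \left(-1\right)\right) - 17\right) \left(-3\right) 7 = \left(\left(6 - \frac{7}{6}\right) - 17\right) \left(-3\right) 7 = \left(\frac{29}{6} - 17\right) \left(-3\right) 7 = \left(- \frac{73}{6}\right) \left(-3\right) 7 = \frac{73}{2} \cdot 7 = \frac{511}{2}$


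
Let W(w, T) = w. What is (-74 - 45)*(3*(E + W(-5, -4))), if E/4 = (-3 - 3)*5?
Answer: 44625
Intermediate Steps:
E = -120 (E = 4*((-3 - 3)*5) = 4*(-6*5) = 4*(-30) = -120)
(-74 - 45)*(3*(E + W(-5, -4))) = (-74 - 45)*(3*(-120 - 5)) = -357*(-125) = -119*(-375) = 44625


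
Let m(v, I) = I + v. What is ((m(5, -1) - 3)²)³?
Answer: 1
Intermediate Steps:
((m(5, -1) - 3)²)³ = (((-1 + 5) - 3)²)³ = ((4 - 3)²)³ = (1²)³ = 1³ = 1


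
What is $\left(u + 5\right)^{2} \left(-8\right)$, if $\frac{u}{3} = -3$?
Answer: $-128$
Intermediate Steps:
$u = -9$ ($u = 3 \left(-3\right) = -9$)
$\left(u + 5\right)^{2} \left(-8\right) = \left(-9 + 5\right)^{2} \left(-8\right) = \left(-4\right)^{2} \left(-8\right) = 16 \left(-8\right) = -128$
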